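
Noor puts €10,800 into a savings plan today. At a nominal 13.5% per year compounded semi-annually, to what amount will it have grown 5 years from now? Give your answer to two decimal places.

€20,754.04

i = 0.135/2 = 0.0675 per half-year; n = 5·2 = 10.
FV = 10,800 × (1 + 0.0675)^10 = 20,754.0373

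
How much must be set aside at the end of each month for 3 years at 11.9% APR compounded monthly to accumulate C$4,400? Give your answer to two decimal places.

Periodic rate i = 0.119/12 = 0.00991667; n = 3 × 12 = 36 periods.
PMT = 4400 / ( [(1+0.00991667)^36 − 1] / 0.00991667 ) = 4400 / 43.010935 = 102.2996

C$102.30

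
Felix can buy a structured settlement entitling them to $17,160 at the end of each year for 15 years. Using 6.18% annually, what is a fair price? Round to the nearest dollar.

$164,719

PV = 17160 × [1 − (1+0.0618)^(−15)] / 0.0618 = 17160 × 9.599035 = 164,719.4457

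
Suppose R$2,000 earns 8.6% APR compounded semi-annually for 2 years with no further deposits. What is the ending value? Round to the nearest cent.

R$2,366.83

i = 0.086/2 = 0.043 per half-year; n = 2·2 = 4.
FV = PV·(1+i)^n = 2,000 × 1.183415 = 2,366.8309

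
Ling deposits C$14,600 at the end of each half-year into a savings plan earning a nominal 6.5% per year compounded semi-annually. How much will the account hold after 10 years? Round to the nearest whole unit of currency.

i = 0.065/2 = 0.0325 per half-year; n = 10·2 = 20.
Accumulation factor s(20|0.0325) = 27.564244; FV = 14600 × 27.564244 = 402,437.9597

C$402,438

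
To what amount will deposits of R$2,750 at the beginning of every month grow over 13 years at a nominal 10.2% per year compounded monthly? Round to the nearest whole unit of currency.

Periodic rate i = 0.102/12 = 0.0085; n = 13 × 12 = 156 periods.
FV = 2750 × [(1+0.0085)^156 − 1] / 0.0085 × (1+i) = 2750 × 325.674897 = 895,605.9677
(Beginning-of-period payments → annuity-due factor ×(1+i).)

R$895,606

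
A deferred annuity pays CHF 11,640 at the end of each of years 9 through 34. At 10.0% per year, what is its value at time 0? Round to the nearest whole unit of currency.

CHF 49,745

PV at t=8 (ordinary 26-year annuity): 11640 × a(26|0.1) = 11640 × 9.160945 = 106,633.4053
PV₀ = 106,633.4053 / (1+0.1)^8 = 106,633.4053 / 2.143589 = 49,745.2705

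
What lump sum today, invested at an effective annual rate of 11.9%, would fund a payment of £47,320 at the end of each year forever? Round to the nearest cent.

PV = PMT / i = 47320 / 0.119 = 397,647.0588

£397,647.06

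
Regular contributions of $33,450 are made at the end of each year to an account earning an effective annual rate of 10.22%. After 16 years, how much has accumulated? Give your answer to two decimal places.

$1,225,487.04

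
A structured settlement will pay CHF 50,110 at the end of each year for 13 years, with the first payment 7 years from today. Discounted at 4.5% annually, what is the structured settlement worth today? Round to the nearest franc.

CHF 372,589

PV at t=6 (ordinary 13-year annuity): 50110 × a(13|0.045) = 50110 × 9.682852 = 485,207.7349
Discount back 6 years: 485,207.7349 × (1+0.045)^(−6) = 485,207.7349 × 0.767896 = 372,588.9518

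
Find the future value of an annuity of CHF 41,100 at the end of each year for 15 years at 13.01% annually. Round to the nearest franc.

Accumulation factor s(15|0.1301) = 40.450251; FV = 41100 × 40.450251 = 1,662,505.3149

CHF 1,662,505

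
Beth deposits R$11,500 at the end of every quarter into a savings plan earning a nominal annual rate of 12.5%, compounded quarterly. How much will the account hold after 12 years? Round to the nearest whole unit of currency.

R$1,243,825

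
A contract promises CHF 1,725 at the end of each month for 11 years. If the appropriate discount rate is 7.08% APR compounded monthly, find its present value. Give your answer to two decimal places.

CHF 157,879.04

With 12 periods per year: i = 0.0059, n = 132.
PV = 1725 × [1 − (1+0.0059)^(−132)] / 0.0059 = 1725 × 91.524079 = 157,879.0356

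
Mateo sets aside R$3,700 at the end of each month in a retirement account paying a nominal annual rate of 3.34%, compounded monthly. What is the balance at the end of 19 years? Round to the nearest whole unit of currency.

R$1,175,943

i = 0.0334/12 = 0.00278333 per month; n = 19·12 = 228.
Accumulation factor s(228|0.00278333) = 317.822314; FV = 3700 × 317.822314 = 1,175,942.5618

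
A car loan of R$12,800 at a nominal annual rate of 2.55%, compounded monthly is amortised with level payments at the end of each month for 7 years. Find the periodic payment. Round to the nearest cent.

With 12 periods per year: i = 0.002125, n = 84.
PMT = 12800 / ( [1 − (1+0.002125)^(−84)] / 0.002125 ) = 12800 / 76.855294 = 166.5468

R$166.55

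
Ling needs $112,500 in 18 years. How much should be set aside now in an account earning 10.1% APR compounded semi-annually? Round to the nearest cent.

Periodic rate i = 0.101/2 = 0.0505; n = 18 × 2 = 36 periods.
Discount factor = (1+0.0505)^(−36) = 0.169723; PV = 112,500 × 0.169723 = 19,093.8928

$19,093.89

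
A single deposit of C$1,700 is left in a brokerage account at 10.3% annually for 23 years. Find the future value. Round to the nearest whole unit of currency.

1,700 × (1+0.103)^23 = 1,700 × 9.533158 = 16,206.3684

C$16,206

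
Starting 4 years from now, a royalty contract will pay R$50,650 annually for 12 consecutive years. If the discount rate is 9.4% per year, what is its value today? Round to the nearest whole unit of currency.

Value one period before first payment (t=3): 50650 × [1 − (1+0.094)^(−12)] / 0.094 = 50650 × 7.018667 = 355,495.4841
PV₀ = 355,495.4841 / (1+0.094)^3 = 355,495.4841 / 1.309339 = 271,507.6822

R$271,508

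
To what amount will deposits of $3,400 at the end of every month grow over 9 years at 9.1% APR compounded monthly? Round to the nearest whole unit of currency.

$565,476

Periodic rate i = 0.091/12 = 0.00758333; n = 9 × 12 = 108 periods.
FV = PMT · [(1+i)^n − 1] / i = 3400 · 166.316438 = 565,475.8904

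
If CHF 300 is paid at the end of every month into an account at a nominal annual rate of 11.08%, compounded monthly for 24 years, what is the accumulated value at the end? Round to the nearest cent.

CHF 426,009.24

i = 0.1108/12 = 0.00923333 per month; n = 24·12 = 288.
FV = PMT · [(1+i)^n − 1] / i = 300 · 1420.030800 = 426,009.2401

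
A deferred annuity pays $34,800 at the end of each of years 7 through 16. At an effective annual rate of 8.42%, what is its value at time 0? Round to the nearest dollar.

$141,080

PV at t=6 (ordinary 10-year annuity): 34800 × a(10|0.0842) = 34800 × 6.584801 = 229,151.0692
PV₀ = 229,151.0692 / (1+0.0842)^6 = 229,151.0692 / 1.624263 = 141,080.0062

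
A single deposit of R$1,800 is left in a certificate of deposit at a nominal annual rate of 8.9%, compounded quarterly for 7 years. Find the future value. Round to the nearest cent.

R$3,333.28

With 4 periods per year: i = 0.02225, n = 28.
FV = 1,800 × (1 + 0.02225)^28 = 3,333.2804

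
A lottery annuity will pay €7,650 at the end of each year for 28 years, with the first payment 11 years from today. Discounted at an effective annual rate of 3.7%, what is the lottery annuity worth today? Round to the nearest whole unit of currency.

€91,788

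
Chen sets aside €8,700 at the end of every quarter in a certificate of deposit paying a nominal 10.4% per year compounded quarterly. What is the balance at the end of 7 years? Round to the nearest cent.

€351,934.35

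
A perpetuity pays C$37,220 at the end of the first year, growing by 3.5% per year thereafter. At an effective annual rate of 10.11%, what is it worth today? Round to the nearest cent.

PV = PMT / (i − g) = 37220 / (0.1011 − 0.035) = 37220 / 0.066100 = 563,086.2330

C$563,086.23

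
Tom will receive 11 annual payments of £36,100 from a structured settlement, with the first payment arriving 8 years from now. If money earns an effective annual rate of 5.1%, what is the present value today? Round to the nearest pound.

£210,583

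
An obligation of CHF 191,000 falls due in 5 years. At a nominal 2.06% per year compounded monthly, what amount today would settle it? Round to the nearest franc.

CHF 172,321

Periodic rate i = 0.0206/12 = 0.00171667; n = 5 × 12 = 60 periods.
PV = FV·(1+i)^(−n) = 191,000 × 0.902207 = 172,321.4685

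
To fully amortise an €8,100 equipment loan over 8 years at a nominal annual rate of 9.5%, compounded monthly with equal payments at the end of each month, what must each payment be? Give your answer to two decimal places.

With 12 periods per year: i = 0.00791667, n = 96.
PMT = 8100 / ( [1 − (1+0.00791667)^(−96)] / 0.00791667 ) = 8100 / 67.065090 = 120.7782

€120.78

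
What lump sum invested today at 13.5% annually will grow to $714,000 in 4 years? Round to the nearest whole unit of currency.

$430,244

PV = 714,000 / (1 + 0.135)^4 = 714,000 / 1.659524 = 430,243.9436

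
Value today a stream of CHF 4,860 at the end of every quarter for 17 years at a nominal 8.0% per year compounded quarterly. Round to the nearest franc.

Periodic rate i = 0.08/4 = 0.02; n = 17 × 4 = 68 periods.
PV = PMT · [1 − (1+i)^(−n)] / i = 4860 · 36.993564 = 179,788.7187

CHF 179,789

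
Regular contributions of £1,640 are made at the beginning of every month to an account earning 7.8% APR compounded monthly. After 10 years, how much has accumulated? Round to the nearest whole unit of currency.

£298,636

Periodic rate i = 0.078/12 = 0.0065; n = 10 × 12 = 120 periods.
Accumulation factor s(120|0.0065) × (1+i) = 182.094900; FV = 1640 × 182.094900 = 298,635.6356
(annuity-due: payments at period start, so ×(1+i).)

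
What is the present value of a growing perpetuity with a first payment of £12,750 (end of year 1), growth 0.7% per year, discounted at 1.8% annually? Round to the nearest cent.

£1,159,090.91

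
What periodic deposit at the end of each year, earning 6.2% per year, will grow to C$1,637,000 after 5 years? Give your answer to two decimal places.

PMT = 1.637e+06 / ( [(1+0.062)^5 − 1] / 0.062 ) = 1.637e+06 / 5.659646 = 289,240.6839

C$289,240.68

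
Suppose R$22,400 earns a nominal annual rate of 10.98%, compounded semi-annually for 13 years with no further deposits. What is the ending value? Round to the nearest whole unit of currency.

R$89,896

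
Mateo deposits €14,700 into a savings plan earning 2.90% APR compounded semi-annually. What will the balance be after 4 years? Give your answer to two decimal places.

i = 0.029/2 = 0.0145 per half-year; n = 4·2 = 8.
14,700 × (1+0.0145)^8 = 14,700 × 1.122061 = 16,494.2945

€16,494.29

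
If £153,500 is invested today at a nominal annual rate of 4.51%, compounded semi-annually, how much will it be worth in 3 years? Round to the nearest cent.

£175,475.18

Periodic rate i = 0.0451/2 = 0.02255; n = 3 × 2 = 6 periods.
153,500 × (1+0.02255)^6 = 153,500 × 1.143161 = 175,475.1806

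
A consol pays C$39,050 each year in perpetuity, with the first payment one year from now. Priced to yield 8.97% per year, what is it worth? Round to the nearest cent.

C$435,340.02

PV = PMT / i = 39050 / 0.0897 = 435,340.0223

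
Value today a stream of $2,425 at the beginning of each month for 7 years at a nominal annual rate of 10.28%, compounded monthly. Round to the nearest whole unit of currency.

i = 0.1028/12 = 0.00856667 per month; n = 7·12 = 84.
Annuity factor a(84|0.00856667) × (1+i) = 60.226538; PV = 2425 × 60.226538 = 146,049.3535
(annuity-due: payments at period start, so ×(1+i).)

$146,049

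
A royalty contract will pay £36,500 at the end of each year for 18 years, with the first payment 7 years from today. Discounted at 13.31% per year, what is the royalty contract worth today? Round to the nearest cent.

£115,903.15

PV at t=6 (ordinary 18-year annuity): 36500 × a(18|0.1331) = 36500 × 6.720658 = 245,304.0279
Discount back 6 years: 245,304.0279 × (1+0.1331)^(−6) = 245,304.0279 × 0.472488 = 115,903.1507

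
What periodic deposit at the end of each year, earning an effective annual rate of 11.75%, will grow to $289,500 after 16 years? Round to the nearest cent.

PMT = 289500 / ( [(1+0.1175)^16 − 1] / 0.1175 ) = 289500 / 41.830455 = 6,920.7949

$6,920.79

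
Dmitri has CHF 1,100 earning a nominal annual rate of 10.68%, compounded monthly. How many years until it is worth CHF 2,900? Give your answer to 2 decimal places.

9.12 years

Periodic rate i = 0.1068/12 = 0.0089.
n = ln(2900/1100) / ln(1+0.0089) = ln(2.63636) / 0.008861 = 109.4054 months
= 109.4054/12 years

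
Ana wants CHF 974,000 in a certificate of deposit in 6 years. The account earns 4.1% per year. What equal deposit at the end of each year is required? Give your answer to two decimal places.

CHF 146,473.41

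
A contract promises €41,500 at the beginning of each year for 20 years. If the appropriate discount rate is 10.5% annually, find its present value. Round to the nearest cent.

€377,448.91

Annuity factor a(20|0.105) × (1+i) = 9.095154; PV = 41500 × 9.095154 = 377,448.9055
(annuity-due: payments at period start, so ×(1+i).)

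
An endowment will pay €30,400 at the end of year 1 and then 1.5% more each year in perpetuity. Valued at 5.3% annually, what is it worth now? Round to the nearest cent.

€800,000.00

PV = PMT / (i − g) = 30400 / (0.053 − 0.015) = 30400 / 0.038000 = 800,000.0000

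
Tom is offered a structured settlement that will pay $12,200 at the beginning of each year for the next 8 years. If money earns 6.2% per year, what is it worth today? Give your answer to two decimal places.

PV = 12200 × [1 − (1+0.062)^(−8)] / 0.062 × (1+i) = 12200 × 6.542915 = 79,823.5651
(annuity-due: payments at period start, so ×(1+i).)

$79,823.57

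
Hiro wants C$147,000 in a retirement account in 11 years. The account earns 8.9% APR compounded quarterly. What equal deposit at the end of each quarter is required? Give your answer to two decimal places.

With 4 periods per year: i = 0.02225, n = 44.
PMT = 147000 / ( [(1+0.02225)^44 − 1] / 0.02225 ) = 147000 / 73.410259 = 2,002.4449

C$2,002.44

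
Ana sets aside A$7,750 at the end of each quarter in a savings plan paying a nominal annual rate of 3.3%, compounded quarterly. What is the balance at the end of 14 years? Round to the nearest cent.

Periodic rate i = 0.033/4 = 0.00825; n = 14 × 4 = 56 periods.
Accumulation factor s(56|0.00825) = 70.816945; FV = 7750 × 70.816945 = 548,831.3219

A$548,831.32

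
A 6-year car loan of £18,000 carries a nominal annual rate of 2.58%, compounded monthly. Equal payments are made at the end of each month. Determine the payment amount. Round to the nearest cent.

£270.12

Periodic rate i = 0.0258/12 = 0.00215; n = 6 × 12 = 72 periods.
PMT = 18000 / ( [1 − (1+0.00215)^(−72)] / 0.00215 ) = 18000 / 66.637753 = 270.1171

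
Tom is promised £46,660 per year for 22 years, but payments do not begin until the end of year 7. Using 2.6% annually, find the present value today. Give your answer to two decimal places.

Value one period before first payment (t=6): 46660 × [1 − (1+0.026)^(−22)] / 0.026 = 46660 × 16.594765 = 774,311.7132
PV₀ = 774,311.7132 / (1+0.026)^6 = 774,311.7132 / 1.166498 = 663,791.4655

£663,791.47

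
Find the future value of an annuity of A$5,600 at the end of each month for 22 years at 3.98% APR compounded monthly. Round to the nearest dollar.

i = 0.0398/12 = 0.00331667 per month; n = 22·12 = 264.
Accumulation factor s(264|0.00331667) = 421.157762; FV = 5600 × 421.157762 = 2,358,483.4678

A$2,358,483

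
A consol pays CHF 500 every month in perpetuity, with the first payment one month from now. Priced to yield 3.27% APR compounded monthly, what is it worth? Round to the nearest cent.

CHF 183,486.24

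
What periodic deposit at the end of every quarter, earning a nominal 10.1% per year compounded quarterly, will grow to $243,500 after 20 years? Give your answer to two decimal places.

With 4 periods per year: i = 0.02525, n = 80.
FV-annuity factor = 251.548761; PMT = 243500 / 251.548761 = 968.0032

$968.00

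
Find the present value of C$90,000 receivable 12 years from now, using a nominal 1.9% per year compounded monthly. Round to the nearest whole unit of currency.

i = 0.019/12 = 0.00158333 per month; n = 12·12 = 144.
Discount factor = (1+0.00158333)^(−144) = 0.796268; PV = 90,000 × 0.796268 = 71,664.1040

C$71,664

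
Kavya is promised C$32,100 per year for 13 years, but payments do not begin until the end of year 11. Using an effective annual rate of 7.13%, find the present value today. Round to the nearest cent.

Value one period before first payment (t=10): 32100 × [1 − (1+0.0713)^(−13)] / 0.0713 = 32100 × 8.296413 = 266,314.8631
Discount back 10 years: 266,314.8631 × (1+0.0713)^(−10) = 266,314.8631 × 0.502214 = 133,747.0945

C$133,747.09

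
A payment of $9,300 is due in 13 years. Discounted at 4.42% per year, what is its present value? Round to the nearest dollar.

$5,300

PV = FV·(1+i)^(−n) = 9,300 × 0.569918 = 5,300.2334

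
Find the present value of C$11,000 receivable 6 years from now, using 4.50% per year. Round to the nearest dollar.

PV = FV·(1+i)^(−n) = 11,000 × 0.767896 = 8,446.8531

C$8,447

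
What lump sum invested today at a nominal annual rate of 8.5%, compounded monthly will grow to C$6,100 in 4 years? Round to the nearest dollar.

Periodic rate i = 0.085/12 = 0.00708333; n = 4 × 12 = 48 periods.
PV = FV·(1+i)^(−n) = 6,100 × 0.712624 = 4,347.0058

C$4,347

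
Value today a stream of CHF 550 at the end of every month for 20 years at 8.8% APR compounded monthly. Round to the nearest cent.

CHF 62,013.50

i = 0.088/12 = 0.00733333 per month; n = 20·12 = 240.
Annuity factor a(240|0.00733333) = 112.751825; PV = 550 × 112.751825 = 62,013.5037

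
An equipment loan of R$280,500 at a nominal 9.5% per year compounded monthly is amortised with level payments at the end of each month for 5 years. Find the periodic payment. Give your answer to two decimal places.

R$5,891.02

With 12 periods per year: i = 0.00791667, n = 60.
PMT = 280500 / ( [1 − (1+0.00791667)^(−60)] / 0.00791667 ) = 280500 / 47.614827 = 5,891.0221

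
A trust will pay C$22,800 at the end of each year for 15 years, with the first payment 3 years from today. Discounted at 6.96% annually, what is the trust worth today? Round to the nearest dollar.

C$181,974

Value one period before first payment (t=2): 22800 × [1 − (1+0.0696)^(−15)] / 0.0696 = 22800 × 9.130970 = 208,186.1061
Discount back 2 years: 208,186.1061 × (1+0.0696)^(−2) = 208,186.1061 × 0.874092 = 181,973.8375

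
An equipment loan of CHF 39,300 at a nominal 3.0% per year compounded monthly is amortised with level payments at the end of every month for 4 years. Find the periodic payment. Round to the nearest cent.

i = 0.03/12 = 0.0025 per month; n = 4·12 = 48.
PMT = 39300 / ( [1 − (1+0.0025)^(−48)] / 0.0025 ) = 39300 / 45.178695 = 869.8791

CHF 869.88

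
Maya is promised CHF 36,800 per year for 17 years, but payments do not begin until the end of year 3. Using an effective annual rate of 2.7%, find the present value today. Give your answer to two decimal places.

PV at t=2 (ordinary 17-year annuity): 36800 × a(17|0.027) = 36800 × 13.489868 = 496,427.1559
PV₀ = 496,427.1559 / (1+0.027)^2 = 496,427.1559 / 1.054729 = 470,667.9687

CHF 470,667.97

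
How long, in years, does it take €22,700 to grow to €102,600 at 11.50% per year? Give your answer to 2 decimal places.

n = ln(102600/22700) / ln(1+0.115) = ln(4.51982) / 0.108854 = 13.8577 years

13.86 years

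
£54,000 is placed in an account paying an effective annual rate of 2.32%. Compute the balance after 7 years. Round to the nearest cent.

£63,404.12

54,000 × (1+0.0232)^7 = 54,000 × 1.174150 = 63,404.1201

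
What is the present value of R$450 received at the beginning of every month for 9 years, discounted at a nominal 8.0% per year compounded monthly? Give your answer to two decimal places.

i = 0.08/12 = 0.00666667 per month; n = 9·12 = 108.
PV = PMT · [1 − (1+i)^(−n)] / i × (1+i) = 450 · 77.324580 = 34,796.0612
(Beginning-of-period payments → annuity-due factor ×(1+i).)

R$34,796.06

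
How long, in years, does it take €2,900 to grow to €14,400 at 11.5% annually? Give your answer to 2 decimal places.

(1+i)^n = 14400/2900 = 4.96552, so n = ln 4.96552 / ln 1.115 = 14.7217 years

14.72 years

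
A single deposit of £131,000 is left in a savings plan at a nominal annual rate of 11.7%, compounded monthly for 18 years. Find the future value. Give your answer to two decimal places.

With 12 periods per year: i = 0.00975, n = 216.
131,000 × (1+0.00975)^216 = 131,000 × 8.131940 = 1,065,284.1210

£1,065,284.12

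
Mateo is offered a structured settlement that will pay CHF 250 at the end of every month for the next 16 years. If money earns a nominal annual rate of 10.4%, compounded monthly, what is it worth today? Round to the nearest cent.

CHF 23,343.97

Periodic rate i = 0.104/12 = 0.00866667; n = 16 × 12 = 192 periods.
Annuity factor a(192|0.00866667) = 93.375861; PV = 250 × 93.375861 = 23,343.9652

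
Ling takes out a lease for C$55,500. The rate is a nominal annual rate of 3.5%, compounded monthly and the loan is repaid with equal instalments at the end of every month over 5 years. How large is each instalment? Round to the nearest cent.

i = 0.035/12 = 0.00291667 per month; n = 5·12 = 60.
Annuity-PV factor = 54.969988; PMT = 55500 / 54.969988 = 1,009.6418

C$1,009.64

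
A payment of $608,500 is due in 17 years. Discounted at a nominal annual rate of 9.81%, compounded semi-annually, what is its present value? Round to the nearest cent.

$119,451.11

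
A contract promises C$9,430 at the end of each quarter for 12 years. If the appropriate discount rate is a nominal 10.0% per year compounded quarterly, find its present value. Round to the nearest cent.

With 4 periods per year: i = 0.025, n = 48.
PV = PMT · [1 − (1+i)^(−n)] / i = 9430 · 27.773154 = 261,900.8395

C$261,900.84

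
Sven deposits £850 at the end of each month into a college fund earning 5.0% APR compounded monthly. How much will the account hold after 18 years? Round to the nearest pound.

i = 0.05/12 = 0.00416667 per month; n = 18·12 = 216.
FV = 850 × [(1+0.00416667)^216 − 1] / 0.00416667 = 850 × 349.202021 = 296,821.7182

£296,822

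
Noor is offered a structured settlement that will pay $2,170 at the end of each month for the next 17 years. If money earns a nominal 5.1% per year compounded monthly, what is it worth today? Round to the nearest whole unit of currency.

i = 0.051/12 = 0.00425 per month; n = 17·12 = 204.
PV = 2170 × [1 − (1+0.00425)^(−204)] / 0.00425 = 2170 × 136.239294 = 295,639.2687

$295,639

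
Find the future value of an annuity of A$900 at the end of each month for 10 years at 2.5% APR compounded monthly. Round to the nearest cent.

i = 0.025/12 = 0.00208333 per month; n = 10·12 = 120.
Accumulation factor s(120|0.00208333) = 136.171940; FV = 900 × 136.171940 = 122,554.7462

A$122,554.75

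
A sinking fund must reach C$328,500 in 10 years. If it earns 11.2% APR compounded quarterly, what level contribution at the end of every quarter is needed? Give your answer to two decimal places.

C$4,557.89

i = 0.112/4 = 0.028 per quarter; n = 10·4 = 40.
FV-annuity factor = 72.072757; PMT = 328500 / 72.072757 = 4,557.8942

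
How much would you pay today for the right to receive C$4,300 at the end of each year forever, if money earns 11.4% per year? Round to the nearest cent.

PV = PMT / i = 4300 / 0.114 = 37,719.2982

C$37,719.30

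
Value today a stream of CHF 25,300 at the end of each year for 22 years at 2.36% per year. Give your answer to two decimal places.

CHF 430,318.56

Annuity factor a(22|0.0236) = 17.008639; PV = 25300 × 17.008639 = 430,318.5607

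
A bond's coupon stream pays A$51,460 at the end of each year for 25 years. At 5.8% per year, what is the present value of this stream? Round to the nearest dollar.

A$670,521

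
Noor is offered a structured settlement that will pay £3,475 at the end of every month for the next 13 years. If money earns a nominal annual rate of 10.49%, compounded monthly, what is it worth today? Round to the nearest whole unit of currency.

£295,266

With 12 periods per year: i = 0.00874167, n = 156.
PV = 3475 × [1 − (1+0.00874167)^(−156)] / 0.00874167 = 3475 × 84.968609 = 295,265.9179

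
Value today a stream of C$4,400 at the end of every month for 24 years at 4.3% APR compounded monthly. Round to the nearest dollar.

With 12 periods per year: i = 0.00358333, n = 288.
Annuity factor a(288|0.00358333) = 179.455400; PV = 4400 × 179.455400 = 789,603.7590

C$789,604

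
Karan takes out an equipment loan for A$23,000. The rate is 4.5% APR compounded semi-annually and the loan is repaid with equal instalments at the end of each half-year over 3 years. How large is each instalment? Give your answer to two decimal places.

A$4,140.80

i = 0.045/2 = 0.0225 per half-year; n = 3·2 = 6.
PMT = 23000 / ( [1 − (1+0.0225)^(−6)] / 0.0225 ) = 23000 / 5.554477 = 4,140.8040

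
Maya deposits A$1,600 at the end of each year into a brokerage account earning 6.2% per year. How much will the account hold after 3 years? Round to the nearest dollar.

FV = 1600 × [(1+0.062)^3 − 1] / 0.062 = 1600 × 3.189844 = 5,103.7504

A$5,104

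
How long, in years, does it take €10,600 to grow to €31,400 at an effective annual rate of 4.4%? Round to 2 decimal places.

25.22 years

(1+i)^n = 31400/10600 = 2.96226, so n = ln 2.96226 / ln 1.044 = 25.2199 years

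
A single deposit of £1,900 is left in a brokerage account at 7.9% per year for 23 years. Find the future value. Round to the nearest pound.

£10,921

1,900 × (1+0.079)^23 = 1,900 × 5.747689 = 10,920.6083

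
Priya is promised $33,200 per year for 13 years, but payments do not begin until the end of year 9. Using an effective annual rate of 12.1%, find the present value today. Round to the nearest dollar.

Value one period before first payment (t=8): 33200 × [1 − (1+0.121)^(−13)] / 0.121 = 33200 × 6.392308 = 212,224.6388
Discount back 8 years: 212,224.6388 × (1+0.121)^(−8) = 212,224.6388 × 0.401010 = 85,104.1821

$85,104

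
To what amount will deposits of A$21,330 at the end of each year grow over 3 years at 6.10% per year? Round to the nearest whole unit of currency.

FV = PMT · [(1+i)^n − 1] / i = 21330 · 3.186721 = 67,972.7589

A$67,973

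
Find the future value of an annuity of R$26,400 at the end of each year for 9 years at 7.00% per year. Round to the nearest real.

R$316,219

FV = PMT · [(1+i)^n − 1] / i = 26400 · 11.977989 = 316,218.9030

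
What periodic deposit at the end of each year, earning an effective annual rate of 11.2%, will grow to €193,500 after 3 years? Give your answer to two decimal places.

FV-annuity factor = 3.348544; PMT = 193500 / 3.348544 = 57,786.3095

€57,786.31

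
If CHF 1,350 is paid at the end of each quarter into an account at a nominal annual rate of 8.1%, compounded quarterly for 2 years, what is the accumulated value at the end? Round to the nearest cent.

With 4 periods per year: i = 0.02025, n = 8.
FV = PMT · [(1+i)^n − 1] / i = 1350 · 8.590554 = 11,597.2483

CHF 11,597.25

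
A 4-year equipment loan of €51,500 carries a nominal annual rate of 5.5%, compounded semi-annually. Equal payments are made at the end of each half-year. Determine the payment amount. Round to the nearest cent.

€7,259.33

Periodic rate i = 0.055/2 = 0.0275; n = 4 × 2 = 8 periods.
PMT = 51500 / ( [1 − (1+0.0275)^(−8)] / 0.0275 ) = 51500 / 7.094314 = 7,259.3343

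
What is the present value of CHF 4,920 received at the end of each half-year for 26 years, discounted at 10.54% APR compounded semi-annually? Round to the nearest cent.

CHF 86,897.42

Periodic rate i = 0.1054/2 = 0.0527; n = 26 × 2 = 52 periods.
PV = 4920 × [1 − (1+0.0527)^(−52)] / 0.0527 = 4920 × 17.662077 = 86,897.4202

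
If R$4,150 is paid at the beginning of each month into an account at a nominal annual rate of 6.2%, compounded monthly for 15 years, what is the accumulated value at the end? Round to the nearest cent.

R$1,234,032.07

i = 0.062/12 = 0.00516667 per month; n = 15·12 = 180.
FV = 4150 × [(1+0.00516667)^180 − 1] / 0.00516667 × (1+i) = 4150 × 297.357126 = 1,234,032.0746
(annuity-due: payments at period start, so ×(1+i).)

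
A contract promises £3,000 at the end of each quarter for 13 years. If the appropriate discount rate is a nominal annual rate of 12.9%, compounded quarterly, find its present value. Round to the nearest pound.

With 4 periods per year: i = 0.03225, n = 52.
PV = 3000 × [1 − (1+0.03225)^(−52)] / 0.03225 = 3000 × 25.055848 = 75,167.5437

£75,168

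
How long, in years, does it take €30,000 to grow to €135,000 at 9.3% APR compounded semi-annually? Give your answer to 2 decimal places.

Periodic rate i = 0.093/2 = 0.0465.
n = ln(135000/30000) / ln(1+0.0465) = ln(4.50000) / 0.045451 = 33.0921 half-years
= 33.0921/2 years

16.55 years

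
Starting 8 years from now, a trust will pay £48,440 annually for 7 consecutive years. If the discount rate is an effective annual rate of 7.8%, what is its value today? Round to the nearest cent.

£150,101.20

PV at t=7 (ordinary 7-year annuity): 48440 × a(7|0.078) = 48440 × 5.242173 = 253,930.8637
PV₀ = 253,930.8637 / (1+0.078)^7 = 253,930.8637 / 1.691731 = 150,101.1999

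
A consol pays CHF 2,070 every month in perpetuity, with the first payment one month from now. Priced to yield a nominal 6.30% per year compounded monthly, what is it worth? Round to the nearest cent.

Periodic rate i = 0.063/12 = 0.00525.
PV = PMT / i = 2070 / 0.00525 = 394,285.7143

CHF 394,285.71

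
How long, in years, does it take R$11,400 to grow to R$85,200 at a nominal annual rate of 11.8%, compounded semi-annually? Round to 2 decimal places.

17.54 years

Periodic rate i = 0.118/2 = 0.059.
(1+i)^n = 85200/11400 = 7.47368, so n = ln 7.47368 / ln 1.059 = 35.0874 half-years
= 35.0874/2 years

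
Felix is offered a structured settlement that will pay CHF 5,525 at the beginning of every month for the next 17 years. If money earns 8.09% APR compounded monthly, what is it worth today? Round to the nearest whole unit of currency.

Periodic rate i = 0.0809/12 = 0.00674167; n = 17 × 12 = 204 periods.
PV = 5525 × [1 − (1+0.00674167)^(−204)] / 0.00674167 × (1+i) = 5525 × 111.411135 = 615,546.5203
(Beginning-of-period payments → annuity-due factor ×(1+i).)

CHF 615,547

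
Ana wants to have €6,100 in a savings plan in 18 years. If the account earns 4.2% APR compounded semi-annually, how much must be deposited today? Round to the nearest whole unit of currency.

Periodic rate i = 0.042/2 = 0.021; n = 18 × 2 = 36 periods.
Discount factor = (1+0.021)^(−36) = 0.473231; PV = 6,100 × 0.473231 = 2,886.7098

€2,887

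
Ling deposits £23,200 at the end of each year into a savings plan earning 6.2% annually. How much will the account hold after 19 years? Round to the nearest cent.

£799,249.76

FV = PMT · [(1+i)^n − 1] / i = 23200 · 34.450421 = 799,249.7622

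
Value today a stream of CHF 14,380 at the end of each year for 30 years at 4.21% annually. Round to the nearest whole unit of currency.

CHF 242,440

PV = 14380 × [1 − (1+0.0421)^(−30)] / 0.0421 = 14380 × 16.859529 = 242,440.0225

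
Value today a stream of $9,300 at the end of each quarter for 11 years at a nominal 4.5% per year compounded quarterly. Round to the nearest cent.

Periodic rate i = 0.045/4 = 0.01125; n = 11 × 4 = 44 periods.
PV = 9300 × [1 − (1+0.01125)^(−44)] / 0.01125 = 9300 × 34.554854 = 321,360.1457

$321,360.15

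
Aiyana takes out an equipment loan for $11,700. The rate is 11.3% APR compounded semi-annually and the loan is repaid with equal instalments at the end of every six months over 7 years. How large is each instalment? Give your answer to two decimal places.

$1,231.61

i = 0.113/2 = 0.0565 per half-year; n = 7·2 = 14.
Annuity-PV factor = 9.499782; PMT = 11700 / 9.499782 = 1,231.6072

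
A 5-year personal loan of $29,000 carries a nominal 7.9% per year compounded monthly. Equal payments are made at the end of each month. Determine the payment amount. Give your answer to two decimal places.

With 12 periods per year: i = 0.00658333, n = 60.
PMT = 29000 / ( [1 − (1+0.00658333)^(−60)] / 0.00658333 ) = 29000 / 49.435032 = 586.6285

$586.63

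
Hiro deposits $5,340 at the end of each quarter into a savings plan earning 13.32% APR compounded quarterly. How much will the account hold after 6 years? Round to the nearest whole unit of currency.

$191,630

With 4 periods per year: i = 0.0333, n = 24.
FV = PMT · [(1+i)^n − 1] / i = 5340 · 35.885853 = 191,630.4529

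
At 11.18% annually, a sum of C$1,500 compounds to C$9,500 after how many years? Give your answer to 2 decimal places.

17.42 years

n = ln(9500/1500) / ln(1+0.1118) = ln(6.33333) / 0.105980 = 17.4167 years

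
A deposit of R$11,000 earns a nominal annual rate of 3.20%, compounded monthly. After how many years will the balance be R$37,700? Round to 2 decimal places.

38.54 years

Periodic rate i = 0.032/12 = 0.00266667.
(1+i)^n = 37700/11000 = 3.42727, so n = ln 3.42727 / ln 1.00267 = 462.5274 months
= 462.5274/12 years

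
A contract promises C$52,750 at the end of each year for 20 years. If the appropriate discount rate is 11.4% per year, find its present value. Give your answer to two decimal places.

PV = PMT · [1 − (1+i)^(−n)] / i = 52750 · 7.759438 = 409,310.3783

C$409,310.38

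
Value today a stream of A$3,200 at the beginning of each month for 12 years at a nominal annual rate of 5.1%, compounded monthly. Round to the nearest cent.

A$345,580.01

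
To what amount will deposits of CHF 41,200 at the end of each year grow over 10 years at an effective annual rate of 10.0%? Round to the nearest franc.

CHF 656,622

FV = PMT · [(1+i)^n − 1] / i = 41200 · 15.937425 = 656,621.8936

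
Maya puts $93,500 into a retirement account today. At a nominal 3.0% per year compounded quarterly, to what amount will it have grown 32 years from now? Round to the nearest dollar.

$243,320

i = 0.03/4 = 0.0075 per quarter; n = 32·4 = 128.
93,500 × (1+0.0075)^128 = 93,500 × 2.602358 = 243,320.4589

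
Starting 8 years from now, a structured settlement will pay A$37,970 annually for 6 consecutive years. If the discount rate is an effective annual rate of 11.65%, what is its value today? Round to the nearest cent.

Value one period before first payment (t=7): 37970 × [1 − (1+0.1165)^(−6)] / 0.1165 = 37970 × 4.152487 = 157,669.9441
Discount back 7 years: 157,669.9441 × (1+0.1165)^(−7) = 157,669.9441 × 0.462369 = 72,901.7279

A$72,901.73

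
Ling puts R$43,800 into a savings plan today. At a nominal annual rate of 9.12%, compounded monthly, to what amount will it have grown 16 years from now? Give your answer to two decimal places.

With 12 periods per year: i = 0.0076, n = 192.
43,800 × (1+0.0076)^192 = 43,800 × 4.278844 = 187,413.3851

R$187,413.39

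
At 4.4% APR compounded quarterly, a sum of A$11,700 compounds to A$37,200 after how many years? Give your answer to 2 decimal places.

26.43 years

Periodic rate i = 0.044/4 = 0.011.
(1+i)^n = 37200/11700 = 3.17949, so n = ln 3.17949 / ln 1.011 = 105.7337 quarters
= 105.7337/4 years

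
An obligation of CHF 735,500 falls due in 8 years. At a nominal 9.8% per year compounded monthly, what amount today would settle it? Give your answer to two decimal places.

i = 0.098/12 = 0.00816667 per month; n = 8·12 = 96.
Discount factor = (1+0.00816667)^(−96) = 0.458032; PV = 735,500 × 0.458032 = 336,882.6163

CHF 336,882.62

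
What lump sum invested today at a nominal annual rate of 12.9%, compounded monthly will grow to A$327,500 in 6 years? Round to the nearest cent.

A$151,656.60

Periodic rate i = 0.129/12 = 0.01075; n = 6 × 12 = 72 periods.
PV = FV·(1+i)^(−n) = 327,500 × 0.463074 = 151,656.5960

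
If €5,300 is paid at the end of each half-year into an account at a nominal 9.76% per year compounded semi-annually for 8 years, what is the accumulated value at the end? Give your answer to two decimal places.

With 2 periods per year: i = 0.0488, n = 16.
Accumulation factor s(16|0.0488) = 23.428268; FV = 5300 × 23.428268 = 124,169.8207

€124,169.82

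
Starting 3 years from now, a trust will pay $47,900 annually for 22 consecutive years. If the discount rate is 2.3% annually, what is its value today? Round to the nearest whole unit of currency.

PV at t=2 (ordinary 22-year annuity): 47900 × a(22|0.023) = 47900 × 17.114448 = 819,782.0535
Discount back 2 years: 819,782.0535 × (1+0.023)^(−2) = 819,782.0535 × 0.955540 = 783,334.2922

$783,334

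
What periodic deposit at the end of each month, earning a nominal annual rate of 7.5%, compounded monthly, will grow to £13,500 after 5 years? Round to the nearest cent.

£186.14

Periodic rate i = 0.075/12 = 0.00625; n = 5 × 12 = 60 periods.
PMT = 13500 / ( [(1+0.00625)^60 − 1] / 0.00625 ) = 13500 / 72.527105 = 186.1373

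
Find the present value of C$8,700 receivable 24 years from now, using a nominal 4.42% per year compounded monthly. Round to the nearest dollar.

i = 0.0442/12 = 0.00368333 per month; n = 24·12 = 288.
Discount factor = (1+0.00368333)^(−288) = 0.346854; PV = 8,700 × 0.346854 = 3,017.6304

C$3,018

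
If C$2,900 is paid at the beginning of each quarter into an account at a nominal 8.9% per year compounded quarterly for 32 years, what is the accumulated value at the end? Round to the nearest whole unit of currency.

With 4 periods per year: i = 0.02225, n = 128.
FV = 2900 × [(1+0.02225)^128 − 1] / 0.02225 × (1+i) = 2900 × 722.369504 = 2,094,871.5617
Payments are at the start of each period, so multiply by (1+i).

C$2,094,872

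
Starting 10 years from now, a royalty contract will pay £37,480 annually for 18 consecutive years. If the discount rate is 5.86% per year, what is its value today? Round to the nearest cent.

£245,653.68

Value one period before first payment (t=9): 37480 × [1 − (1+0.0586)^(−18)] / 0.0586 = 37480 × 10.942352 = 410,119.3675
PV₀ = 410,119.3675 / (1+0.0586)^9 = 410,119.3675 / 1.669502 = 245,653.6786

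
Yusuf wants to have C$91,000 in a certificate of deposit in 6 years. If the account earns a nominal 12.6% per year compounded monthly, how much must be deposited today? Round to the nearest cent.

C$42,896.96

Periodic rate i = 0.126/12 = 0.0105; n = 6 × 12 = 72 periods.
Discount factor = (1+0.0105)^(−72) = 0.471395; PV = 91,000 × 0.471395 = 42,896.9591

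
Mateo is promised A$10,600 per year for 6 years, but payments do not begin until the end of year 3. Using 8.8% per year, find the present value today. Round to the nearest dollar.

PV at t=2 (ordinary 6-year annuity): 10600 × a(6|0.088) = 10600 × 4.512794 = 47,835.6196
PV₀ = 47,835.6196 / (1+0.088)^2 = 47,835.6196 / 1.183744 = 40,410.4431

A$40,410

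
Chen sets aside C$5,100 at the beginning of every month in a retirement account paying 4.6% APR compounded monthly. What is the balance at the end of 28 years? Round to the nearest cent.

C$3,494,576.09

i = 0.046/12 = 0.00383333 per month; n = 28·12 = 336.
FV = PMT · [(1+i)^n − 1] / i × (1+i) = 5100 · 685.210998 = 3,494,576.0878
Payments are at the start of each period, so multiply by (1+i).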